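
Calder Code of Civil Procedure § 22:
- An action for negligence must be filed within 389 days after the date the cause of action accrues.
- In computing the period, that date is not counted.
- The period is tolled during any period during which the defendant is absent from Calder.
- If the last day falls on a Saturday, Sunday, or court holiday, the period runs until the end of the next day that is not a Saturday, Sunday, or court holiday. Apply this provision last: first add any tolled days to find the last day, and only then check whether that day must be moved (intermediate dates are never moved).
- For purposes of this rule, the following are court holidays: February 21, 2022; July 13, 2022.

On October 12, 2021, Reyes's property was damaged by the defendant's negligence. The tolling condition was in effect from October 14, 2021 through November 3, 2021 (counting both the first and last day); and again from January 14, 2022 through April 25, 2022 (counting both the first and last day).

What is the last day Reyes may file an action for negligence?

March 8, 2023

389 days after October 12, 2021 is November 5, 2022.
From October 14, 2021 through November 3, 2021 inclusive is 21 days; tolling adds 21 days: November 5, 2022 + 21 days = November 26, 2022.
From January 14, 2022 through April 25, 2022 inclusive is 102 days; tolling adds 102 days: November 26, 2022 + 102 days = March 8, 2023.
March 8, 2023 is a Wednesday and not a court holiday, so no extension applies.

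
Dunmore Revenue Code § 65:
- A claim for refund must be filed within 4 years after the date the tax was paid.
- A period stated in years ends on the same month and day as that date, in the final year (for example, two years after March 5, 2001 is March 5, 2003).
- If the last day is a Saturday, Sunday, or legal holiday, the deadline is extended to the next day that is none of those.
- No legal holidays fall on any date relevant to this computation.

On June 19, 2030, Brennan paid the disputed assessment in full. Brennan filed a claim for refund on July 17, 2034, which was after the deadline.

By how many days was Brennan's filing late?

4 years after June 19, 2030 is June 19, 2034.
June 19, 2034 is a Monday and not a legal holiday, so no extension applies.
The deadline is June 19, 2034; from June 19, 2034 to July 17, 2034 is 28 days.

28 days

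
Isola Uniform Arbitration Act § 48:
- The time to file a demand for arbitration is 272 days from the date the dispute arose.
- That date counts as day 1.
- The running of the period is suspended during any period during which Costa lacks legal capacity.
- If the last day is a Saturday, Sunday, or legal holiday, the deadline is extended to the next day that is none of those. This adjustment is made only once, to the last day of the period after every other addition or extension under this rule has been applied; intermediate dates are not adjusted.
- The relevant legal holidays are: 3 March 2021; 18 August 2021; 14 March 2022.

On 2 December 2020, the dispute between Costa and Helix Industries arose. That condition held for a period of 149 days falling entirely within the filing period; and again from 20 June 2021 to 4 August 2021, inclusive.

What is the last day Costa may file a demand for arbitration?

March 15, 2022

Counting 2 December 2020 as day 1, day 272 is August 30, 2021.
Tolling adds 149 days: August 30, 2021 + 149 days = January 26, 2022.
From June 20, 2021 through August 4, 2021 inclusive is 46 days; tolling adds 46 days: January 26, 2022 + 46 days = March 13, 2022.
March 13, 2022 is Sunday; March 14, 2022 is a listed holiday. The next qualifying day is March 15, 2022.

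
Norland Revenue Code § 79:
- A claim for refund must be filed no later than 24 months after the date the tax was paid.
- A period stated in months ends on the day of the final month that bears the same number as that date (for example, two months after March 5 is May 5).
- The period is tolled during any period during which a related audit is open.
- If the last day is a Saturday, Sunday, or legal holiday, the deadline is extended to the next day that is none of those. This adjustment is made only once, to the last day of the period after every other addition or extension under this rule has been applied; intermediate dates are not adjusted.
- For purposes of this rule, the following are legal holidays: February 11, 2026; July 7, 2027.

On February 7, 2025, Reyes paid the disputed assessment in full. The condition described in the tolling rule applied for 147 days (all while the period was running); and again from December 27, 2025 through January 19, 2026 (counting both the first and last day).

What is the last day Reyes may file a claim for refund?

24 months after February 7, 2025 is February 7, 2027.
Tolling adds 147 days: February 7, 2027 + 147 days = July 4, 2027.
From December 27, 2025 through January 19, 2026 inclusive is 24 days; tolling adds 24 days: July 4, 2027 + 24 days = July 28, 2027.
July 28, 2027 is a Wednesday and not a legal holiday, so no extension applies.

July 28, 2027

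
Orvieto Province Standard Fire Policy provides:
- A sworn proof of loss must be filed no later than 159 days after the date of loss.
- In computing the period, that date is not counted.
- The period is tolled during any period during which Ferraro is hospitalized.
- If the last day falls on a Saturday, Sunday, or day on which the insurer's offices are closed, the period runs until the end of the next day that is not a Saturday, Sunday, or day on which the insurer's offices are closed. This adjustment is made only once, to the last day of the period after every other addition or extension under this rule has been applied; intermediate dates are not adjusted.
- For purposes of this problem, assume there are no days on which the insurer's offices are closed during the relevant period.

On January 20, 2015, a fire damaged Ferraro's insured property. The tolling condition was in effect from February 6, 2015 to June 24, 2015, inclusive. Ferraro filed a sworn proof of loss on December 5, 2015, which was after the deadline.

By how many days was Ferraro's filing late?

19 days

159 days after January 20, 2015 is June 28, 2015.
From February 6, 2015 through June 24, 2015 inclusive is 139 days; tolling adds 139 days: June 28, 2015 + 139 days = November 14, 2015.
November 14, 2015 is Saturday; November 15, 2015 is Sunday. The next qualifying day is November 16, 2015.
The deadline is November 16, 2015; from November 16, 2015 to December 5, 2015 is 19 days.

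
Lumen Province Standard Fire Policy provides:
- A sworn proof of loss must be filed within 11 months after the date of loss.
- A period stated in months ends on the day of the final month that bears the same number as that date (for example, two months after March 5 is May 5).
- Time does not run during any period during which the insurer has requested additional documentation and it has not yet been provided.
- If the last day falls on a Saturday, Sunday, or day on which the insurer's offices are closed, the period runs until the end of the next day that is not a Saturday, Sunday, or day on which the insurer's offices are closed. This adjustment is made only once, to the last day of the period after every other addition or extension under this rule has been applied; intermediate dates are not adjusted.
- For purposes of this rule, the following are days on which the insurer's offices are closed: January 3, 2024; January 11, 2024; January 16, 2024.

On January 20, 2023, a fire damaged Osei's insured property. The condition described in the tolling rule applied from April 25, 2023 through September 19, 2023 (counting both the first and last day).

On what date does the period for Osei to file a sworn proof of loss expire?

11 months after January 20, 2023 is December 20, 2023.
From April 25, 2023 through September 19, 2023 inclusive is 148 days; tolling adds 148 days: December 20, 2023 + 148 days = May 16, 2024.
May 16, 2024 is a Thursday and not a day on which the insurer's offices are closed, so no extension applies.

May 16, 2024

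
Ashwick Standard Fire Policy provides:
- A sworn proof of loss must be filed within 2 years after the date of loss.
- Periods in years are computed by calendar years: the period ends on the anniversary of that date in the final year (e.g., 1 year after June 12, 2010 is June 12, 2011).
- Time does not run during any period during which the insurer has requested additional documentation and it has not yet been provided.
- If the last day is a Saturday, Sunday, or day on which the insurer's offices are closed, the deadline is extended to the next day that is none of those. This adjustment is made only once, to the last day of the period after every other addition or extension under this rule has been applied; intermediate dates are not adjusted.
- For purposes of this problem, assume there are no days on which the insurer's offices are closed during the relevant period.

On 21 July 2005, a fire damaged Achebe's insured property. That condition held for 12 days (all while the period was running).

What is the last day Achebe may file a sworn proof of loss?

August 2, 2007

2 years after 21 July 2005 is July 21, 2007.
Tolling adds 12 days: July 21, 2007 + 12 days = August 2, 2007.
August 2, 2007 is a Thursday and not a day on which the insurer's offices are closed, so no extension applies.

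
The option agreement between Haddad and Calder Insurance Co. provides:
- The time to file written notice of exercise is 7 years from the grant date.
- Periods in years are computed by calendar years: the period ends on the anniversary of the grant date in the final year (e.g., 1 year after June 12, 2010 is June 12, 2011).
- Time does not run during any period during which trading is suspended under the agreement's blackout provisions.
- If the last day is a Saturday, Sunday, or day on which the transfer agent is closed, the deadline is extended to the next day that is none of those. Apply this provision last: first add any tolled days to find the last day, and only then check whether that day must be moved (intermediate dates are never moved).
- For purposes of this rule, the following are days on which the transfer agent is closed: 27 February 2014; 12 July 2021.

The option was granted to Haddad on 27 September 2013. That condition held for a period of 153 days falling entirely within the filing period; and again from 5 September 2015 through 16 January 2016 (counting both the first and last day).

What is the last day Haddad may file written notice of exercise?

July 13, 2021

7 years after 27 September 2013 is September 27, 2020.
Tolling adds 153 days: September 27, 2020 + 153 days = February 27, 2021.
From September 5, 2015 through January 16, 2016 inclusive is 134 days; tolling adds 134 days: February 27, 2021 + 134 days = July 11, 2021.
July 11, 2021 is Sunday; July 12, 2021 is a listed holiday. The next qualifying day is July 13, 2021.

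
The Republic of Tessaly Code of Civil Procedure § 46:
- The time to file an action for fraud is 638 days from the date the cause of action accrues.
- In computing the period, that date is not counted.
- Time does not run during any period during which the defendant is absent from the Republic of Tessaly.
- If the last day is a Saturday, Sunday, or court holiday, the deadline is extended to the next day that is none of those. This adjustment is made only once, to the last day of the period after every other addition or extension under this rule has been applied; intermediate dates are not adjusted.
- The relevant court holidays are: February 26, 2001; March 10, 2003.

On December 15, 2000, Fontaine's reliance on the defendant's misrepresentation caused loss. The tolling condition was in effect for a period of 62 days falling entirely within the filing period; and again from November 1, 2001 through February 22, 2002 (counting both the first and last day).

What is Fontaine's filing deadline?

March 11, 2003

638 days after December 15, 2000 is September 14, 2002.
Tolling adds 62 days: September 14, 2002 + 62 days = November 15, 2002.
From November 1, 2001 through February 22, 2002 inclusive is 114 days; tolling adds 114 days: November 15, 2002 + 114 days = March 9, 2003.
March 9, 2003 is Sunday; March 10, 2003 is a listed holiday. The next qualifying day is March 11, 2003.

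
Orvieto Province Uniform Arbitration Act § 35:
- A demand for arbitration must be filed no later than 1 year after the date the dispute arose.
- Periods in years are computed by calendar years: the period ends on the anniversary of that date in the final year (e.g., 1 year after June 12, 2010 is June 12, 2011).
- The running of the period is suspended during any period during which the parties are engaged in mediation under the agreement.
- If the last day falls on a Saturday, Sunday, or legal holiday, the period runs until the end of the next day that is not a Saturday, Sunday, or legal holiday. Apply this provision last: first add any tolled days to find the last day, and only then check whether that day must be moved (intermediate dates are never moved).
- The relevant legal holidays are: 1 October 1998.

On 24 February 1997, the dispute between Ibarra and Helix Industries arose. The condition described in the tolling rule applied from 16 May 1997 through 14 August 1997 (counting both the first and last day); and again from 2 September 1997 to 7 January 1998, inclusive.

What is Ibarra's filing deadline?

1 year after 24 February 1997 is February 24, 1998.
From May 16, 1997 through August 14, 1997 inclusive is 91 days; tolling adds 91 days: February 24, 1998 + 91 days = May 26, 1998.
From September 2, 1997 through January 7, 1998 inclusive is 128 days; tolling adds 128 days: May 26, 1998 + 128 days = October 1, 1998.
October 1, 1998 is a listed holiday. The next qualifying day is October 2, 1998.

October 2, 1998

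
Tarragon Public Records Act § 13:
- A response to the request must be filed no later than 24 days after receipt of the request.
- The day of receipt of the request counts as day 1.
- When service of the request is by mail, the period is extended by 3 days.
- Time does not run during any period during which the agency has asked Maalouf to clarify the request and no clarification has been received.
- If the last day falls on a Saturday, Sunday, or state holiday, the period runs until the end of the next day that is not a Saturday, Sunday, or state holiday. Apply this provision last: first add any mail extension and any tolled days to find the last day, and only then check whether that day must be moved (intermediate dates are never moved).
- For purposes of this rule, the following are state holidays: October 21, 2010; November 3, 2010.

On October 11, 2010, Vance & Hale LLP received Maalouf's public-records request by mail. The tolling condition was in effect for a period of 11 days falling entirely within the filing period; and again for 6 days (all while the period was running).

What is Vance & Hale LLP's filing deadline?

November 23, 2010

Counting October 11, 2010 as day 1, day 24 is November 3, 2010.
Service was by mail, adding 3 days: November 3, 2010 + 3 days = November 6, 2010.
Tolling adds 11 days: November 6, 2010 + 11 days = November 17, 2010.
Tolling adds 6 days: November 17, 2010 + 6 days = November 23, 2010.
November 23, 2010 is a Tuesday and not a state holiday, so no extension applies.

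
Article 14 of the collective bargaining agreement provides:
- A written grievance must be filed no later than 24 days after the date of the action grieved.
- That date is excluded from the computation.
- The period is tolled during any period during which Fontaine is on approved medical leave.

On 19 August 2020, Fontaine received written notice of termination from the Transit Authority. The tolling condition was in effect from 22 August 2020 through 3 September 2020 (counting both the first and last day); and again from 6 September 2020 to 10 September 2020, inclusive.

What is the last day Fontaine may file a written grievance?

September 30, 2020

24 days after 19 August 2020 is September 12, 2020.
From August 22, 2020 through September 3, 2020 inclusive is 13 days; tolling adds 13 days: September 12, 2020 + 13 days = September 25, 2020.
From September 6, 2020 through September 10, 2020 inclusive is 5 days; tolling adds 5 days: September 25, 2020 + 5 days = September 30, 2020.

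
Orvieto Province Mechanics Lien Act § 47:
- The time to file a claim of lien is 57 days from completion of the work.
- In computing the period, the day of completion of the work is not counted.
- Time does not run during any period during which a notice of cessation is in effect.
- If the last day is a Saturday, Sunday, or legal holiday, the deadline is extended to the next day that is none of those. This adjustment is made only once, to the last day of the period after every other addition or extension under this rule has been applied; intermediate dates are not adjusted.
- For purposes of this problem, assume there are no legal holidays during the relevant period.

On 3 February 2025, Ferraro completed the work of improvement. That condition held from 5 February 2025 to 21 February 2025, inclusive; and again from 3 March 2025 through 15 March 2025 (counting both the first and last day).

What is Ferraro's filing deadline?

57 days after 3 February 2025 is April 1, 2025.
From February 5, 2025 through February 21, 2025 inclusive is 17 days; tolling adds 17 days: April 1, 2025 + 17 days = April 18, 2025.
From March 3, 2025 through March 15, 2025 inclusive is 13 days; tolling adds 13 days: April 18, 2025 + 13 days = May 1, 2025.
May 1, 2025 is a Thursday and not a legal holiday, so no extension applies.

May 1, 2025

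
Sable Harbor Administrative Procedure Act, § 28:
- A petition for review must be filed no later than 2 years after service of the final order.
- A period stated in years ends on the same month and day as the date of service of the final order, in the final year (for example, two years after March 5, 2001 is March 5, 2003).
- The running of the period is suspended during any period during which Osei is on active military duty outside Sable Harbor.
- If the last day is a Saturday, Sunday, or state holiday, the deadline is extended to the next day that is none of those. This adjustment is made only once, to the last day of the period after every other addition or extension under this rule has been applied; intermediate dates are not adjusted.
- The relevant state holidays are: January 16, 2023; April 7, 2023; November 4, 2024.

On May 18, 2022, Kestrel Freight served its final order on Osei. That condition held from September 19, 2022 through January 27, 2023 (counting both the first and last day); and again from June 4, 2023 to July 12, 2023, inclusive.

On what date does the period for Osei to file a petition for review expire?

November 5, 2024

2 years after May 18, 2022 is May 18, 2024.
From September 19, 2022 through January 27, 2023 inclusive is 131 days; tolling adds 131 days: May 18, 2024 + 131 days = September 26, 2024.
From June 4, 2023 through July 12, 2023 inclusive is 39 days; tolling adds 39 days: September 26, 2024 + 39 days = November 4, 2024.
November 4, 2024 is a listed holiday. The next qualifying day is November 5, 2024.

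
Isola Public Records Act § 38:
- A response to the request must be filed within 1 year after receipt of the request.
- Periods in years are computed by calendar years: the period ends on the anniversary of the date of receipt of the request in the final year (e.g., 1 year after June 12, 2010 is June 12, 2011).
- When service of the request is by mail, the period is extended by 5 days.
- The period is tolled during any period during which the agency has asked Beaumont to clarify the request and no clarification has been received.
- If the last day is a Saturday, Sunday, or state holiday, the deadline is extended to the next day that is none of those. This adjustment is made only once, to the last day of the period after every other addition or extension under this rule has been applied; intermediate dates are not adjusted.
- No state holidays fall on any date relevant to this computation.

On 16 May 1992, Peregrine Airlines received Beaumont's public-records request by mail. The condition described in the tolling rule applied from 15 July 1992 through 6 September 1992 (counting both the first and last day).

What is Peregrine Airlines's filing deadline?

July 14, 1993

1 year after 16 May 1992 is May 16, 1993.
Service was by mail, adding 5 days: May 16, 1993 + 5 days = May 21, 1993.
From July 15, 1992 through September 6, 1992 inclusive is 54 days; tolling adds 54 days: May 21, 1993 + 54 days = July 14, 1993.
July 14, 1993 is a Wednesday and not a state holiday, so no extension applies.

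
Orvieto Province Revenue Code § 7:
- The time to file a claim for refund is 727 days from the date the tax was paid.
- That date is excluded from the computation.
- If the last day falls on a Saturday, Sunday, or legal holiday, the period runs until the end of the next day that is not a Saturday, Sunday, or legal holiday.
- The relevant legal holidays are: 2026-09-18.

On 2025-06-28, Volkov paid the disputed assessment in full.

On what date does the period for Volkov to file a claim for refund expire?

June 25, 2027

727 days after 2025-06-28 is June 25, 2027.
June 25, 2027 is a Friday and not a legal holiday, so no extension applies.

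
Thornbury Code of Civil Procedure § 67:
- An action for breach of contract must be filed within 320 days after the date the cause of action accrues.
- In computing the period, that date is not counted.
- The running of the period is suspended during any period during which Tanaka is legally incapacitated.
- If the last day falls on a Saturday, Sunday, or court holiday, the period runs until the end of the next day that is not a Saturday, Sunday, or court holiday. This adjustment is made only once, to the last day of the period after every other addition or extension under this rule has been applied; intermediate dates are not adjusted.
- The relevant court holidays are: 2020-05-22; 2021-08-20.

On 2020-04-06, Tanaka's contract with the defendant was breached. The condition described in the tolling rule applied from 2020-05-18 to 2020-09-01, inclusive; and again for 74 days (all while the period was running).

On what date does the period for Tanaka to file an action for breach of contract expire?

August 23, 2021

320 days after 2020-04-06 is February 20, 2021.
From May 18, 2020 through September 1, 2020 inclusive is 107 days; tolling adds 107 days: February 20, 2021 + 107 days = June 7, 2021.
Tolling adds 74 days: June 7, 2021 + 74 days = August 20, 2021.
August 20, 2021 is a listed holiday; August 21, 2021 is Saturday; August 22, 2021 is Sunday. The next qualifying day is August 23, 2021.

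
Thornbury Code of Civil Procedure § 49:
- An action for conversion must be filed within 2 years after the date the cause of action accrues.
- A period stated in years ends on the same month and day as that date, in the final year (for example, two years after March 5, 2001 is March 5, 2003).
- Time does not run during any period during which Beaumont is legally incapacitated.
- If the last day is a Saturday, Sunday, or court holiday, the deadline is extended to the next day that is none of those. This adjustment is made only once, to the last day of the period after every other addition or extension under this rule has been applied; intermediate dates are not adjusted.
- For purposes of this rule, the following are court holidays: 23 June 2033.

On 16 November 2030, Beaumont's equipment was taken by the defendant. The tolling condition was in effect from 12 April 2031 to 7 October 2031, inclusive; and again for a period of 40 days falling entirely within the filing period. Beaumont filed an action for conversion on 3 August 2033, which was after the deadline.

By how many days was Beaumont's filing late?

40 days

2 years after 16 November 2030 is November 16, 2032.
From April 12, 2031 through October 7, 2031 inclusive is 179 days; tolling adds 179 days: November 16, 2032 + 179 days = May 14, 2033.
Tolling adds 40 days: May 14, 2033 + 40 days = June 23, 2033.
June 23, 2033 is a listed holiday. The next qualifying day is June 24, 2033.
The deadline is June 24, 2033; from June 24, 2033 to August 3, 2033 is 40 days.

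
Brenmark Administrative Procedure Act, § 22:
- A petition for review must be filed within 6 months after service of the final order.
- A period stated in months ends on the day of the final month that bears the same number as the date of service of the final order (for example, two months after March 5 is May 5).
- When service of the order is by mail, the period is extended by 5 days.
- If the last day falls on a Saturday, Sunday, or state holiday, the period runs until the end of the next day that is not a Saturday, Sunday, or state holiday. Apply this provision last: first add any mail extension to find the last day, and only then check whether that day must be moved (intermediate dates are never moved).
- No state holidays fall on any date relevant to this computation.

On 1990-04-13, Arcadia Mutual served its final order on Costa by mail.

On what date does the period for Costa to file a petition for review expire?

6 months after 1990-04-13 is October 13, 1990.
Service was by mail, adding 5 days: October 13, 1990 + 5 days = October 18, 1990.
October 18, 1990 is a Thursday and not a state holiday, so no extension applies.

October 18, 1990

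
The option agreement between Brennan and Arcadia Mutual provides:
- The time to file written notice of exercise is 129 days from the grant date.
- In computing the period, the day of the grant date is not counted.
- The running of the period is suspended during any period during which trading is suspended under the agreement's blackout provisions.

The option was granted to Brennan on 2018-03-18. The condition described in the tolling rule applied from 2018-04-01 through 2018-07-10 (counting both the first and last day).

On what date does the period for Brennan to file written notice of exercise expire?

129 days after 2018-03-18 is July 25, 2018.
From April 1, 2018 through July 10, 2018 inclusive is 101 days; tolling adds 101 days: July 25, 2018 + 101 days = November 3, 2018.

November 3, 2018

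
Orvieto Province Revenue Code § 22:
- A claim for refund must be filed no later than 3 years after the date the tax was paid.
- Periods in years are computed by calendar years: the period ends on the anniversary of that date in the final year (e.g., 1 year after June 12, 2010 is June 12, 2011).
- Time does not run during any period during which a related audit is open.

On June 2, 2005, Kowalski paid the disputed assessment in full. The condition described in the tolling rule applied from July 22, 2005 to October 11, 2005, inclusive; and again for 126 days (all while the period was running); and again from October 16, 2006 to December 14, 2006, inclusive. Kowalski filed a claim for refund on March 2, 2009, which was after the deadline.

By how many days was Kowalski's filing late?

5 days

3 years after June 2, 2005 is June 2, 2008.
From July 22, 2005 through October 11, 2005 inclusive is 82 days; tolling adds 82 days: June 2, 2008 + 82 days = August 23, 2008.
Tolling adds 126 days: August 23, 2008 + 126 days = December 27, 2008.
From October 16, 2006 through December 14, 2006 inclusive is 60 days; tolling adds 60 days: December 27, 2008 + 60 days = February 25, 2009.
The deadline is February 25, 2009; from February 25, 2009 to March 2, 2009 is 5 days.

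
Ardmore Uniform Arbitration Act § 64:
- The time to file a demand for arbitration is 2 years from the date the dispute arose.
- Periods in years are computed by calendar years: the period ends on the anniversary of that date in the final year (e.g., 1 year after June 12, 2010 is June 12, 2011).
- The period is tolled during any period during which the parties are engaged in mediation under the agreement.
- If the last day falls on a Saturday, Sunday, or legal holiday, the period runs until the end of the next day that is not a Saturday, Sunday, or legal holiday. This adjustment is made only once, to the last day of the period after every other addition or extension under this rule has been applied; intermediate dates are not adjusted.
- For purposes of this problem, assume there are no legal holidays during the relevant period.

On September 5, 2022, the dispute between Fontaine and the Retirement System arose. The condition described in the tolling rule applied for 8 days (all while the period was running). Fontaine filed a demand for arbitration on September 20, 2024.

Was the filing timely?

2 years after September 5, 2022 is September 5, 2024.
Tolling adds 8 days: September 5, 2024 + 8 days = September 13, 2024.
September 13, 2024 is a Friday and not a legal holiday, so no extension applies.
The deadline is September 13, 2024; the filing on September 20, 2024 is after that date.

No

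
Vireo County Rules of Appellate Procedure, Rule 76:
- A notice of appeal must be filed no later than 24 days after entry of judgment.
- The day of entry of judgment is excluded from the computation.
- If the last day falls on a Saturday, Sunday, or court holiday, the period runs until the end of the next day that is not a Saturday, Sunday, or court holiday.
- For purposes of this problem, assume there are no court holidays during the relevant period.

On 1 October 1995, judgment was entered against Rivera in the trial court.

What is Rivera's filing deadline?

October 25, 1995

24 days after 1 October 1995 is October 25, 1995.
October 25, 1995 is a Wednesday and not a court holiday, so no extension applies.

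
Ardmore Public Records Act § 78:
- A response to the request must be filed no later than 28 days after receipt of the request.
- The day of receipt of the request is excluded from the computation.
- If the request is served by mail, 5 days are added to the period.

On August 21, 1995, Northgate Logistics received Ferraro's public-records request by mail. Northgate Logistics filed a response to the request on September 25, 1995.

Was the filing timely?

No

28 days after August 21, 1995 is September 18, 1995.
Service was by mail, adding 5 days: September 18, 1995 + 5 days = September 23, 1995.
The deadline is September 23, 1995; the filing on September 25, 1995 is after that date.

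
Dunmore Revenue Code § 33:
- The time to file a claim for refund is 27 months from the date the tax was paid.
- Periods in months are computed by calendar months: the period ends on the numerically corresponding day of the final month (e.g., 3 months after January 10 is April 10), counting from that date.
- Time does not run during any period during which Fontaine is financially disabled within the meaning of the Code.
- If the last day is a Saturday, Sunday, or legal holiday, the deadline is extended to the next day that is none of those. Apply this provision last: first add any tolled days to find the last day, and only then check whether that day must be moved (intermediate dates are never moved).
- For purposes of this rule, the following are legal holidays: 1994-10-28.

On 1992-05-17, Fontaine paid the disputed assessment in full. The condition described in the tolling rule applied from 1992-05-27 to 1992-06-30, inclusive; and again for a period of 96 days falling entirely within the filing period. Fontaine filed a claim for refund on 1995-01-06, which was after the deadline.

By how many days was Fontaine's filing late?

11 days

27 months after 1992-05-17 is August 17, 1994.
From May 27, 1992 through June 30, 1992 inclusive is 35 days; tolling adds 35 days: August 17, 1994 + 35 days = September 21, 1994.
Tolling adds 96 days: September 21, 1994 + 96 days = December 26, 1994.
December 26, 1994 is a Monday and not a legal holiday, so no extension applies.
The deadline is December 26, 1994; from December 26, 1994 to January 6, 1995 is 11 days.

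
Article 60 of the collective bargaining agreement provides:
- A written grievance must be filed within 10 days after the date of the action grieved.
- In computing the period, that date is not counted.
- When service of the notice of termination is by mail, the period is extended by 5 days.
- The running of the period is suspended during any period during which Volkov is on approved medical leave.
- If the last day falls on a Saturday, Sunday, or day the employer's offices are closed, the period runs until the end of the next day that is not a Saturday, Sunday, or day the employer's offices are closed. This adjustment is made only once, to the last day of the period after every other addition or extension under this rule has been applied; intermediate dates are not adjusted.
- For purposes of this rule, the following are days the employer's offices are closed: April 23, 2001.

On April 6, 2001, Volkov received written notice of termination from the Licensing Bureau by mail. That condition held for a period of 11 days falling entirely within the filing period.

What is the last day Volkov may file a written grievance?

10 days after April 6, 2001 is April 16, 2001.
Service was by mail, adding 5 days: April 16, 2001 + 5 days = April 21, 2001.
Tolling adds 11 days: April 21, 2001 + 11 days = May 2, 2001.
May 2, 2001 is a Wednesday and not a day the employer's offices are closed, so no extension applies.

May 2, 2001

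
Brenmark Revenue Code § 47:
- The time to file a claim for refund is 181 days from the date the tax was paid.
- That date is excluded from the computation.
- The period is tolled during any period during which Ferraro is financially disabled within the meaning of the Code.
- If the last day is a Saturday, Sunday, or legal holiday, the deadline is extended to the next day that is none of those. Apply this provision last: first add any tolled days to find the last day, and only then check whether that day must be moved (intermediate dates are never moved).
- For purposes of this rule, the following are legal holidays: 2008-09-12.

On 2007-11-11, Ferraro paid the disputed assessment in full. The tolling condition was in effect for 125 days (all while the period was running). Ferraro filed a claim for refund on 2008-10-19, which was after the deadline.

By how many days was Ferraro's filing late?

34 days

181 days after 2007-11-11 is May 10, 2008.
Tolling adds 125 days: May 10, 2008 + 125 days = September 12, 2008.
September 12, 2008 is a listed holiday; September 13, 2008 is Saturday; September 14, 2008 is Sunday. The next qualifying day is September 15, 2008.
The deadline is September 15, 2008; from September 15, 2008 to October 19, 2008 is 34 days.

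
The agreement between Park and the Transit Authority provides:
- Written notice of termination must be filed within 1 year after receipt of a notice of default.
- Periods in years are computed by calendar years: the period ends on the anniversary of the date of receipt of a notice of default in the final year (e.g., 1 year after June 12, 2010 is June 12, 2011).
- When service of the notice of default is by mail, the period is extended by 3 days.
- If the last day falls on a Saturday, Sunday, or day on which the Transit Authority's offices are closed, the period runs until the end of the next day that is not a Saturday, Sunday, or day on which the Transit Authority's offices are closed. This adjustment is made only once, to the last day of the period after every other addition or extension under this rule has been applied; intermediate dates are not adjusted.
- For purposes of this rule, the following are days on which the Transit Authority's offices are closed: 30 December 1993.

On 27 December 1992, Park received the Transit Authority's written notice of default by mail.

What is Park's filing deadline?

December 31, 1993

1 year after 27 December 1992 is December 27, 1993.
Service was by mail, adding 3 days: December 27, 1993 + 3 days = December 30, 1993.
December 30, 1993 is a listed holiday. The next qualifying day is December 31, 1993.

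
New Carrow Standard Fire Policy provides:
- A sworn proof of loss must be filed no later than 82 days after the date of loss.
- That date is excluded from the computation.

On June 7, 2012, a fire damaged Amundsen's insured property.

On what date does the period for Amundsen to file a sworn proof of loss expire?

August 28, 2012

82 days after June 7, 2012 is August 28, 2012.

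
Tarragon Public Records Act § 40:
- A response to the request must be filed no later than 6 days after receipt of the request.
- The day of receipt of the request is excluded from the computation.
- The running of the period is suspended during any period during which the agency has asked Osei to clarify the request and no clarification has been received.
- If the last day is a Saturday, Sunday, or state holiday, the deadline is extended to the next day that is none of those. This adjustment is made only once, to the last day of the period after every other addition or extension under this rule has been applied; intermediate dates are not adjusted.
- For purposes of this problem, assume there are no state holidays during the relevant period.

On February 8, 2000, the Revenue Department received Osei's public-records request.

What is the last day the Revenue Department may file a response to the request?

February 14, 2000

6 days after February 8, 2000 is February 14, 2000.
February 14, 2000 is a Monday and not a state holiday, so no extension applies.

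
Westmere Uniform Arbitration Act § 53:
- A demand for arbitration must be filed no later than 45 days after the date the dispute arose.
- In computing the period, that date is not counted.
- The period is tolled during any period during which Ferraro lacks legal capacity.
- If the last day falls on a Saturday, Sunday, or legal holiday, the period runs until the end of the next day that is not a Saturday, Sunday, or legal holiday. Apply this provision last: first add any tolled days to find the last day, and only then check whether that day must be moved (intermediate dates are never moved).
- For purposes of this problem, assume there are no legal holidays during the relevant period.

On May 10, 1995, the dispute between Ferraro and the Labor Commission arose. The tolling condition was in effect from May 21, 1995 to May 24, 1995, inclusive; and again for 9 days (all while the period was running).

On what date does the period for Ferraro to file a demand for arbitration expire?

July 7, 1995

45 days after May 10, 1995 is June 24, 1995.
From May 21, 1995 through May 24, 1995 inclusive is 4 days; tolling adds 4 days: June 24, 1995 + 4 days = June 28, 1995.
Tolling adds 9 days: June 28, 1995 + 9 days = July 7, 1995.
July 7, 1995 is a Friday and not a legal holiday, so no extension applies.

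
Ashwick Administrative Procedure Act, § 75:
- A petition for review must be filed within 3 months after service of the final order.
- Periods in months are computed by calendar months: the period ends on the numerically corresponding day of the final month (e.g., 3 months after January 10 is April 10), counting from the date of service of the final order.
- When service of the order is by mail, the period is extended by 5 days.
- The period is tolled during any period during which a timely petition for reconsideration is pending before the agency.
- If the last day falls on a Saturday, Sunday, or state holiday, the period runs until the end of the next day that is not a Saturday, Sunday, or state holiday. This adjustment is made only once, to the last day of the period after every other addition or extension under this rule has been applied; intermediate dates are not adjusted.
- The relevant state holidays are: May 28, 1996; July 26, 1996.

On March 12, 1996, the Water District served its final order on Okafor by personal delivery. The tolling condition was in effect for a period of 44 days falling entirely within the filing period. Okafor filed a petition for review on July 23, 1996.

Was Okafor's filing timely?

Yes

3 months after March 12, 1996 is June 12, 1996.
Service was not by mail, so no mail extension applies.
Tolling adds 44 days: June 12, 1996 + 44 days = July 26, 1996.
July 26, 1996 is a listed holiday; July 27, 1996 is Saturday; July 28, 1996 is Sunday. The next qualifying day is July 29, 1996.
The deadline is July 29, 1996; the filing on July 23, 1996 is on or before that date.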